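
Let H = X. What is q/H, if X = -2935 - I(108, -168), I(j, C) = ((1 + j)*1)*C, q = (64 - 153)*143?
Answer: -12727/15377 ≈ -0.82766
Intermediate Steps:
q = -12727 (q = -89*143 = -12727)
I(j, C) = C*(1 + j) (I(j, C) = (1 + j)*C = C*(1 + j))
X = 15377 (X = -2935 - (-168)*(1 + 108) = -2935 - (-168)*109 = -2935 - 1*(-18312) = -2935 + 18312 = 15377)
H = 15377
q/H = -12727/15377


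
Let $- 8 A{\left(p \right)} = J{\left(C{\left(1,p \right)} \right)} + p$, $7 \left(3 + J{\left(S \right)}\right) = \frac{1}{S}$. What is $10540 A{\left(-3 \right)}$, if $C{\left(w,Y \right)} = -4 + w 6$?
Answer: $\frac{218705}{28} \approx 7810.9$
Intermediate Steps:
$C{\left(w,Y \right)} = -4 + 6 w$
$J{\left(S \right)} = -3 + \frac{1}{7 S}$
$A{\left(p \right)} = \frac{41}{112} - \frac{p}{8}$ ($A{\left(p \right)} = - \frac{\left(-3 + \frac{1}{7 \left(-4 + 6 \cdot 1\right)}\right) + p}{8} = - \frac{\left(-3 + \frac{1}{7 \left(-4 + 6\right)}\right) + p}{8} = - \frac{\left(-3 + \frac{1}{7 \cdot 2}\right) + p}{8} = - \frac{\left(-3 + \frac{1}{7} \cdot \frac{1}{2}\right) + p}{8} = - \frac{\left(-3 + \frac{1}{14}\right) + p}{8} = - \frac{- \frac{41}{14} + p}{8} = \frac{41}{112} - \frac{p}{8}$)
$10540 A{\left(-3 \right)} = 10540 \left(\frac{41}{112} - - \frac{3}{8}\right) = 10540 \left(\frac{41}{112} + \frac{3}{8}\right) = 10540 \cdot \frac{83}{112} = \frac{218705}{28}$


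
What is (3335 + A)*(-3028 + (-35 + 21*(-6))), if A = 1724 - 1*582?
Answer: -14277153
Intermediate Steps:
A = 1142 (A = 1724 - 582 = 1142)
(3335 + A)*(-3028 + (-35 + 21*(-6))) = (3335 + 1142)*(-3028 + (-35 + 21*(-6))) = 4477*(-3028 + (-35 - 126)) = 4477*(-3028 - 161) = 4477*(-3189) = -14277153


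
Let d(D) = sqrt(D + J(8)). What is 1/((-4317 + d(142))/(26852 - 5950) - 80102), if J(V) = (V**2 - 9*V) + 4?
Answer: -34996141701542/2803268170514134903 - 20902*sqrt(138)/2803268170514134903 ≈ -1.2484e-5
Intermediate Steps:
J(V) = 4 + V**2 - 9*V
d(D) = sqrt(-4 + D) (d(D) = sqrt(D + (4 + 8**2 - 9*8)) = sqrt(D + (4 + 64 - 72)) = sqrt(D - 4) = sqrt(-4 + D))
1/((-4317 + d(142))/(26852 - 5950) - 80102) = 1/((-4317 + sqrt(-4 + 142))/(26852 - 5950) - 80102) = 1/((-4317 + sqrt(138))/20902 - 80102) = 1/((-4317 + sqrt(138))*(1/20902) - 80102) = 1/((-4317/20902 + sqrt(138)/20902) - 80102) = 1/(-1674296321/20902 + sqrt(138)/20902)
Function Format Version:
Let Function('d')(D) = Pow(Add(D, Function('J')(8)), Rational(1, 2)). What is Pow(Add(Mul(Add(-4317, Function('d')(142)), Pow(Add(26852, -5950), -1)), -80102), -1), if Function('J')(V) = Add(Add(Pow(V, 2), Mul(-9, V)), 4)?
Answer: Add(Rational(-34996141701542, 2803268170514134903), Mul(Rational(-20902, 2803268170514134903), Pow(138, Rational(1, 2)))) ≈ -1.2484e-5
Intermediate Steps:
Function('J')(V) = Add(4, Pow(V, 2), Mul(-9, V))
Function('d')(D) = Pow(Add(-4, D), Rational(1, 2)) (Function('d')(D) = Pow(Add(D, Add(4, Pow(8, 2), Mul(-9, 8))), Rational(1, 2)) = Pow(Add(D, Add(4, 64, -72)), Rational(1, 2)) = Pow(Add(D, -4), Rational(1, 2)) = Pow(Add(-4, D), Rational(1, 2)))
Pow(Add(Mul(Add(-4317, Function('d')(142)), Pow(Add(26852, -5950), -1)), -80102), -1) = Pow(Add(Mul(Add(-4317, Pow(Add(-4, 142), Rational(1, 2))), Pow(Add(26852, -5950), -1)), -80102), -1) = Pow(Add(Mul(Add(-4317, Pow(138, Rational(1, 2))), Pow(20902, -1)), -80102), -1) = Pow(Add(Mul(Add(-4317, Pow(138, Rational(1, 2))), Rational(1, 20902)), -80102), -1) = Pow(Add(Add(Rational(-4317, 20902), Mul(Rational(1, 20902), Pow(138, Rational(1, 2)))), -80102), -1) = Pow(Add(Rational(-1674296321, 20902), Mul(Rational(1, 20902), Pow(138, Rational(1, 2)))), -1)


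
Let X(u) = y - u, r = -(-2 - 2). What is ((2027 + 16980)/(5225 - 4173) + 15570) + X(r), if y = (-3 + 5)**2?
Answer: 16398647/1052 ≈ 15588.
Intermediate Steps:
r = 4 (r = -1*(-4) = 4)
y = 4 (y = 2**2 = 4)
X(u) = 4 - u
((2027 + 16980)/(5225 - 4173) + 15570) + X(r) = ((2027 + 16980)/(5225 - 4173) + 15570) + (4 - 1*4) = (19007/1052 + 15570) + (4 - 4) = (19007*(1/1052) + 15570) + 0 = (19007/1052 + 15570) + 0 = 16398647/1052 + 0 = 16398647/1052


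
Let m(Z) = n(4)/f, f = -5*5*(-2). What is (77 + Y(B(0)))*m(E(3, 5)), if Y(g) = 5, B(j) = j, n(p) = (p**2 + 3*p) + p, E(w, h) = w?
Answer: 1312/25 ≈ 52.480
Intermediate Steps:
n(p) = p**2 + 4*p
f = 50 (f = -25*(-2) = 50)
m(Z) = 16/25 (m(Z) = (4*(4 + 4))/50 = (4*8)*(1/50) = 32*(1/50) = 16/25)
(77 + Y(B(0)))*m(E(3, 5)) = (77 + 5)*(16/25) = 82*(16/25) = 1312/25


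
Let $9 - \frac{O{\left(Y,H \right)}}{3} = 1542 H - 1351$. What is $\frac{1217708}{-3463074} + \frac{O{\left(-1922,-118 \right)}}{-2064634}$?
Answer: $- \frac{1104657989756}{1787495081229} \approx -0.61799$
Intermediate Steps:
$O{\left(Y,H \right)} = 4080 - 4626 H$ ($O{\left(Y,H \right)} = 27 - 3 \left(1542 H - 1351\right) = 27 - 3 \left(-1351 + 1542 H\right) = 27 - \left(-4053 + 4626 H\right) = 4080 - 4626 H$)
$\frac{1217708}{-3463074} + \frac{O{\left(-1922,-118 \right)}}{-2064634} = \frac{1217708}{-3463074} + \frac{4080 - -545868}{-2064634} = 1217708 \left(- \frac{1}{3463074}\right) + \left(4080 + 545868\right) \left(- \frac{1}{2064634}\right) = - \frac{608854}{1731537} + 549948 \left(- \frac{1}{2064634}\right) = - \frac{608854}{1731537} - \frac{274974}{1032317} = - \frac{1104657989756}{1787495081229}$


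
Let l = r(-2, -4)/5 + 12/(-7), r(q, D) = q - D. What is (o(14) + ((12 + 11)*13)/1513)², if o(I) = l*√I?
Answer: 9703408383/400604575 - 27508*√14/52955 ≈ 22.278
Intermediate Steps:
l = -46/35 (l = (-2 - 1*(-4))/5 + 12/(-7) = (-2 + 4)*(⅕) + 12*(-⅐) = 2*(⅕) - 12/7 = ⅖ - 12/7 = -46/35 ≈ -1.3143)
o(I) = -46*√I/35
(o(14) + ((12 + 11)*13)/1513)² = (-46*√14/35 + ((12 + 11)*13)/1513)² = (-46*√14/35 + (23*13)*(1/1513))² = (-46*√14/35 + 299*(1/1513))² = (-46*√14/35 + 299/1513)² = (299/1513 - 46*√14/35)²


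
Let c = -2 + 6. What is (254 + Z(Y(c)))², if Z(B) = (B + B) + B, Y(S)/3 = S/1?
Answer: 84100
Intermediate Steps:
c = 4
Y(S) = 3*S (Y(S) = 3*(S/1) = 3*(S*1) = 3*S)
Z(B) = 3*B (Z(B) = 2*B + B = 3*B)
(254 + Z(Y(c)))² = (254 + 3*(3*4))² = (254 + 3*12)² = (254 + 36)² = 290² = 84100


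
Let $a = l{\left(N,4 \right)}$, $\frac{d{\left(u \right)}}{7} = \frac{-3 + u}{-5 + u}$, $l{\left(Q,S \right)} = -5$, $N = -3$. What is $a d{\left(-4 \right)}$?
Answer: $- \frac{245}{9} \approx -27.222$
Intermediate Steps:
$d{\left(u \right)} = \frac{7 \left(-3 + u\right)}{-5 + u}$ ($d{\left(u \right)} = 7 \frac{-3 + u}{-5 + u} = \frac{7 \left(-3 + u\right)}{-5 + u}$)
$a = -5$
$a d{\left(-4 \right)} = - 5 \frac{7 \left(-3 - 4\right)}{-5 - 4} = - 5 \cdot 7 \frac{1}{-9} \left(-7\right) = - 5 \cdot 7 \left(- \frac{1}{9}\right) \left(-7\right) = \left(-5\right) \frac{49}{9} = - \frac{245}{9}$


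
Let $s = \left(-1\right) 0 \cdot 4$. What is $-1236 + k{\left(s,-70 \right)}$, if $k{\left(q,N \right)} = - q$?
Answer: $-1236$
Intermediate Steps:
$s = 0$ ($s = 0 \cdot 4 = 0$)
$-1236 + k{\left(s,-70 \right)} = -1236 - 0 = -1236 + 0 = -1236$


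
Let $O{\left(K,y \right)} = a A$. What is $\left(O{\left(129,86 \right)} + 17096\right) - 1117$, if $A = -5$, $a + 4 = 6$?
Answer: $15969$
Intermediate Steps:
$a = 2$ ($a = -4 + 6 = 2$)
$O{\left(K,y \right)} = -10$ ($O{\left(K,y \right)} = 2 \left(-5\right) = -10$)
$\left(O{\left(129,86 \right)} + 17096\right) - 1117 = \left(-10 + 17096\right) - 1117 = 17086 - 1117 = 15969$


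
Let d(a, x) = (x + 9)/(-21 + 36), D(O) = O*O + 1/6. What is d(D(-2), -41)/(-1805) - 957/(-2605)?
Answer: 5198827/14106075 ≈ 0.36855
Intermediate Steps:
D(O) = 1/6 + O**2 (D(O) = O**2 + 1*(1/6) = O**2 + 1/6 = 1/6 + O**2)
d(a, x) = 3/5 + x/15 (d(a, x) = (9 + x)/15 = (9 + x)*(1/15) = 3/5 + x/15)
d(D(-2), -41)/(-1805) - 957/(-2605) = (3/5 + (1/15)*(-41))/(-1805) - 957/(-2605) = (3/5 - 41/15)*(-1/1805) - 957*(-1/2605) = -32/15*(-1/1805) + 957/2605 = 32/27075 + 957/2605 = 5198827/14106075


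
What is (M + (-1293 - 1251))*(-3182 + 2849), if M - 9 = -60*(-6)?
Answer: 724275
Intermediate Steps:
M = 369 (M = 9 - 60*(-6) = 9 + 360 = 369)
(M + (-1293 - 1251))*(-3182 + 2849) = (369 + (-1293 - 1251))*(-3182 + 2849) = (369 - 2544)*(-333) = -2175*(-333) = 724275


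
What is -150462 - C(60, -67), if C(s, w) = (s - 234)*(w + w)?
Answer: -173778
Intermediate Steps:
C(s, w) = 2*w*(-234 + s) (C(s, w) = (-234 + s)*(2*w) = 2*w*(-234 + s))
-150462 - C(60, -67) = -150462 - 2*(-67)*(-234 + 60) = -150462 - 2*(-67)*(-174) = -150462 - 1*23316 = -150462 - 23316 = -173778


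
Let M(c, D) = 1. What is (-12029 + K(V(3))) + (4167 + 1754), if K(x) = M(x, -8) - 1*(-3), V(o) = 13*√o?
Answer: -6104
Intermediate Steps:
K(x) = 4 (K(x) = 1 - 1*(-3) = 1 + 3 = 4)
(-12029 + K(V(3))) + (4167 + 1754) = (-12029 + 4) + (4167 + 1754) = -12025 + 5921 = -6104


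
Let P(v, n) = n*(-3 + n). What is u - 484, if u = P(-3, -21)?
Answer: 20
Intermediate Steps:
u = 504 (u = -21*(-3 - 21) = -21*(-24) = 504)
u - 484 = 504 - 484 = 20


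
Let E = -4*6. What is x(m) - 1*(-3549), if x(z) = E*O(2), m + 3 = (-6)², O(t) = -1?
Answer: 3573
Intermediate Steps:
E = -24
m = 33 (m = -3 + (-6)² = -3 + 36 = 33)
x(z) = 24 (x(z) = -24*(-1) = 24)
x(m) - 1*(-3549) = 24 - 1*(-3549) = 24 + 3549 = 3573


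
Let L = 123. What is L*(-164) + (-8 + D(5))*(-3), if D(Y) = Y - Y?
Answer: -20148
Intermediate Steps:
D(Y) = 0
L*(-164) + (-8 + D(5))*(-3) = 123*(-164) + (-8 + 0)*(-3) = -20172 - 8*(-3) = -20172 + 24 = -20148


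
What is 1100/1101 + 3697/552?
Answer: 519733/67528 ≈ 7.6966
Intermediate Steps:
1100/1101 + 3697/552 = 519733/67528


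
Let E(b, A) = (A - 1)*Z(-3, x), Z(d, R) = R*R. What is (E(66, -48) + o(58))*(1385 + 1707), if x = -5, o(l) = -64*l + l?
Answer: -15085868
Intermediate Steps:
o(l) = -63*l
Z(d, R) = R²
E(b, A) = -25 + 25*A (E(b, A) = (A - 1)*(-5)² = (-1 + A)*25 = -25 + 25*A)
(E(66, -48) + o(58))*(1385 + 1707) = ((-25 + 25*(-48)) - 63*58)*(1385 + 1707) = ((-25 - 1200) - 3654)*3092 = (-1225 - 3654)*3092 = -4879*3092 = -15085868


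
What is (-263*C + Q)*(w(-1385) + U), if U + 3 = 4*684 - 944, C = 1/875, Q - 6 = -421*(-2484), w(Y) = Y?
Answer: 369679588748/875 ≈ 4.2249e+8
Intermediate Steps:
Q = 1045770 (Q = 6 - 421*(-2484) = 6 + 1045764 = 1045770)
C = 1/875 ≈ 0.0011429
U = 1789 (U = -3 + (4*684 - 944) = -3 + (2736 - 944) = -3 + 1792 = 1789)
(-263*C + Q)*(w(-1385) + U) = (-263*1/875 + 1045770)*(-1385 + 1789) = (-263/875 + 1045770)*404 = (915048487/875)*404 = 369679588748/875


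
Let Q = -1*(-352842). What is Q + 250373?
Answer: 603215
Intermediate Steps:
Q = 352842
Q + 250373 = 352842 + 250373 = 603215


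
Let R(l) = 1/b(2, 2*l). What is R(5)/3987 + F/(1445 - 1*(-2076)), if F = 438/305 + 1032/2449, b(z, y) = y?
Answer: 11589301697/20971566933030 ≈ 0.00055262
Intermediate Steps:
F = 1387422/746945 (F = 438*(1/305) + 1032*(1/2449) = 438/305 + 1032/2449 = 1387422/746945 ≈ 1.8575)
R(l) = 1/(2*l)
R(5)/3987 + F/(1445 - 1*(-2076)) = ((½)/5)/3987 + 1387422/(746945*(1445 - 1*(-2076))) = ((½)*(⅕))*(1/3987) + 1387422/(746945*(1445 + 2076)) = (⅒)*(1/3987) + (1387422/746945)/3521 = 1/39870 + (1387422/746945)*(1/3521) = 1/39870 + 1387422/2629993345 = 11589301697/20971566933030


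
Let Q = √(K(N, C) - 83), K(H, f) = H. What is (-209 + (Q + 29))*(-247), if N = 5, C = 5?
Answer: 44460 - 247*I*√78 ≈ 44460.0 - 2181.4*I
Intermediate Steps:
Q = I*√78 (Q = √(5 - 83) = √(-78) = I*√78 ≈ 8.8318*I)
(-209 + (Q + 29))*(-247) = (-209 + (I*√78 + 29))*(-247) = (-209 + (29 + I*√78))*(-247) = (-180 + I*√78)*(-247) = 44460 - 247*I*√78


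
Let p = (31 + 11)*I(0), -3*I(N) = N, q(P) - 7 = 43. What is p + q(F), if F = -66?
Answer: 50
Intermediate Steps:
q(P) = 50 (q(P) = 7 + 43 = 50)
I(N) = -N/3
p = 0 (p = (31 + 11)*(-⅓*0) = 42*0 = 0)
p + q(F) = 0 + 50 = 50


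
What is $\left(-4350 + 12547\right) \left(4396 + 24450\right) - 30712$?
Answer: $236419950$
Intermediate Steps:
$\left(-4350 + 12547\right) \left(4396 + 24450\right) - 30712 = 8197 \cdot 28846 - 30712 = 236450662 - 30712 = 236419950$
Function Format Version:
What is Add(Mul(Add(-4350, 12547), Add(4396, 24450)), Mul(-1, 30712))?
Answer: 236419950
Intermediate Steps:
Add(Mul(Add(-4350, 12547), Add(4396, 24450)), Mul(-1, 30712)) = Add(Mul(8197, 28846), -30712) = Add(236450662, -30712) = 236419950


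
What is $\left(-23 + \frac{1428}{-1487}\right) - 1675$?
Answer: $- \frac{2526354}{1487} \approx -1699.0$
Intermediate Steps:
$\left(-23 + \frac{1428}{-1487}\right) - 1675 = \left(-23 + 1428 \left(- \frac{1}{1487}\right)\right) - 1675 = \left(-23 - \frac{1428}{1487}\right) - 1675 = - \frac{35629}{1487} - 1675 = - \frac{2526354}{1487}$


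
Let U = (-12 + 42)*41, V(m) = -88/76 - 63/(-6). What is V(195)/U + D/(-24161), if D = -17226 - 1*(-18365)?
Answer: -8931941/225857028 ≈ -0.039547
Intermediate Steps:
D = 1139 (D = -17226 + 18365 = 1139)
V(m) = 355/38 (V(m) = -88*1/76 - 63*(-⅙) = -22/19 + 21/2 = 355/38)
U = 1230 (U = 30*41 = 1230)
V(195)/U + D/(-24161) = (355/38)/1230 + 1139/(-24161) = (355/38)*(1/1230) + 1139*(-1/24161) = 71/9348 - 1139/24161 = -8931941/225857028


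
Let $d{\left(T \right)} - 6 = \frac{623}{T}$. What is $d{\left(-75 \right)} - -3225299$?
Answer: $\frac{241897252}{75} \approx 3.2253 \cdot 10^{6}$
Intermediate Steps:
$d{\left(T \right)} = 6 + \frac{623}{T}$
$d{\left(-75 \right)} - -3225299 = \left(6 + \frac{623}{-75}\right) - -3225299 = \left(6 + 623 \left(- \frac{1}{75}\right)\right) + 3225299 = \left(6 - \frac{623}{75}\right) + 3225299 = - \frac{173}{75} + 3225299 = \frac{241897252}{75}$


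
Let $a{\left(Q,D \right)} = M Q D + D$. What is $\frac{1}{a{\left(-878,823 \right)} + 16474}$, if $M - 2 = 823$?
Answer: $- \frac{1}{596122753} \approx -1.6775 \cdot 10^{-9}$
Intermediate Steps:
$M = 825$ ($M = 2 + 823 = 825$)
$a{\left(Q,D \right)} = D + 825 D Q$ ($a{\left(Q,D \right)} = 825 Q D + D = 825 D Q + D = D + 825 D Q$)
$\frac{1}{a{\left(-878,823 \right)} + 16474} = \frac{1}{823 \left(1 + 825 \left(-878\right)\right) + 16474} = \frac{1}{823 \left(1 - 724350\right) + 16474} = \frac{1}{823 \left(-724349\right) + 16474} = \frac{1}{-596139227 + 16474} = \frac{1}{-596122753} = - \frac{1}{596122753}$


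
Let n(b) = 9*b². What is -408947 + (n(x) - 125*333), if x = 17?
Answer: -447971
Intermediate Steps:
-408947 + (n(x) - 125*333) = -408947 + (9*17² - 125*333) = -408947 + (9*289 - 41625) = -408947 + (2601 - 41625) = -408947 - 39024 = -447971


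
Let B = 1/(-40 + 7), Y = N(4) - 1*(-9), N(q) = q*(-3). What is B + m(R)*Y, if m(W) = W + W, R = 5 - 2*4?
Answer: 593/33 ≈ 17.970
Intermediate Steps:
N(q) = -3*q
R = -3 (R = 5 - 8 = -3)
Y = -3 (Y = -3*4 - 1*(-9) = -12 + 9 = -3)
m(W) = 2*W
B = -1/33 (B = 1/(-33) = -1/33 ≈ -0.030303)
B + m(R)*Y = -1/33 + (2*(-3))*(-3) = -1/33 - 6*(-3) = -1/33 + 18 = 593/33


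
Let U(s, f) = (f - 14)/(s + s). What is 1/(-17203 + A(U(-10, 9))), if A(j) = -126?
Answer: -1/17329 ≈ -5.7707e-5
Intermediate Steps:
U(s, f) = (-14 + f)/(2*s) (U(s, f) = (-14 + f)/((2*s)) = (-14 + f)*(1/(2*s)) = (-14 + f)/(2*s))
1/(-17203 + A(U(-10, 9))) = 1/(-17203 - 126) = 1/(-17329) = -1/17329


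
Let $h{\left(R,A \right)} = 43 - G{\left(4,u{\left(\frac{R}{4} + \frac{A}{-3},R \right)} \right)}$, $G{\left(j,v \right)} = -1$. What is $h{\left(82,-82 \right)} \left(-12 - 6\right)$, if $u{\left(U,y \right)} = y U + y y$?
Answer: $-792$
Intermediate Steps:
$u{\left(U,y \right)} = y^{2} + U y$ ($u{\left(U,y \right)} = U y + y^{2} = y^{2} + U y$)
$h{\left(R,A \right)} = 44$ ($h{\left(R,A \right)} = 43 - -1 = 43 + 1 = 44$)
$h{\left(82,-82 \right)} \left(-12 - 6\right) = 44 \left(-12 - 6\right) = 44 \left(-18\right) = -792$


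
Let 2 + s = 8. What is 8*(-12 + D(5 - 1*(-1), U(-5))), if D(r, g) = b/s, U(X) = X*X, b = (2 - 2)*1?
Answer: -96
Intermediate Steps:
s = 6 (s = -2 + 8 = 6)
b = 0 (b = 0*1 = 0)
U(X) = X²
D(r, g) = 0 (D(r, g) = 0/6 = 0*(⅙) = 0)
8*(-12 + D(5 - 1*(-1), U(-5))) = 8*(-12 + 0) = 8*(-12) = -96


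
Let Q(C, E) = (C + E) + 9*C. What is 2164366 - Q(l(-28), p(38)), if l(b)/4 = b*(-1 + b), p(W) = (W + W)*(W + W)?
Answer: 2126110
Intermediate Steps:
p(W) = 4*W**2 (p(W) = (2*W)*(2*W) = 4*W**2)
l(b) = 4*b*(-1 + b) (l(b) = 4*(b*(-1 + b)) = 4*b*(-1 + b))
Q(C, E) = E + 10*C
2164366 - Q(l(-28), p(38)) = 2164366 - (4*38**2 + 10*(4*(-28)*(-1 - 28))) = 2164366 - (4*1444 + 10*(4*(-28)*(-29))) = 2164366 - (5776 + 10*3248) = 2164366 - (5776 + 32480) = 2164366 - 1*38256 = 2164366 - 38256 = 2126110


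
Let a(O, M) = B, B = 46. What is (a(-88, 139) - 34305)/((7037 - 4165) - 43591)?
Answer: 34259/40719 ≈ 0.84135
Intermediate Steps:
a(O, M) = 46
(a(-88, 139) - 34305)/((7037 - 4165) - 43591) = (46 - 34305)/((7037 - 4165) - 43591) = -34259/(2872 - 43591) = -34259/(-40719) = -34259*(-1/40719) = 34259/40719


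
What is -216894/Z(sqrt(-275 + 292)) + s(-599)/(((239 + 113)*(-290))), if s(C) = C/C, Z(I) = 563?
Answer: -22140540083/57471040 ≈ -385.25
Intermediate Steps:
s(C) = 1
-216894/Z(sqrt(-275 + 292)) + s(-599)/(((239 + 113)*(-290))) = -216894/563 + 1/((239 + 113)*(-290)) = -216894*1/563 + 1/(352*(-290)) = -216894/563 + 1/(-102080) = -216894/563 + 1*(-1/102080) = -216894/563 - 1/102080 = -22140540083/57471040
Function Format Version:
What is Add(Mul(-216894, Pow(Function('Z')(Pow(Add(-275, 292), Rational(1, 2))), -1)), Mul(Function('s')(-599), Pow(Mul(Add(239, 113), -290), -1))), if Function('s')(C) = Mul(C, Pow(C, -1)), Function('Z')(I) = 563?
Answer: Rational(-22140540083, 57471040) ≈ -385.25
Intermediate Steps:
Function('s')(C) = 1
Add(Mul(-216894, Pow(Function('Z')(Pow(Add(-275, 292), Rational(1, 2))), -1)), Mul(Function('s')(-599), Pow(Mul(Add(239, 113), -290), -1))) = Add(Mul(-216894, Pow(563, -1)), Mul(1, Pow(Mul(Add(239, 113), -290), -1))) = Add(Mul(-216894, Rational(1, 563)), Mul(1, Pow(Mul(352, -290), -1))) = Add(Rational(-216894, 563), Mul(1, Pow(-102080, -1))) = Add(Rational(-216894, 563), Mul(1, Rational(-1, 102080))) = Add(Rational(-216894, 563), Rational(-1, 102080)) = Rational(-22140540083, 57471040)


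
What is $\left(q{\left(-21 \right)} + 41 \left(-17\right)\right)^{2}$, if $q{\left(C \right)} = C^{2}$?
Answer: $65536$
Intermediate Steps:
$\left(q{\left(-21 \right)} + 41 \left(-17\right)\right)^{2} = \left(\left(-21\right)^{2} + 41 \left(-17\right)\right)^{2} = \left(441 - 697\right)^{2} = \left(-256\right)^{2} = 65536$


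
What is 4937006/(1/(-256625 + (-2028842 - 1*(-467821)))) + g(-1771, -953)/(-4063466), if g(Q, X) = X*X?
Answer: -36464443529411966425/4063466 ≈ -8.9737e+12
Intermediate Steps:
g(Q, X) = X²
4937006/(1/(-256625 + (-2028842 - 1*(-467821)))) + g(-1771, -953)/(-4063466) = 4937006/(1/(-256625 + (-2028842 - 1*(-467821)))) + (-953)²/(-4063466) = 4937006/(1/(-256625 + (-2028842 + 467821))) + 908209*(-1/4063466) = 4937006/(1/(-256625 - 1561021)) - 908209/4063466 = 4937006/(1/(-1817646)) - 908209/4063466 = 4937006/(-1/1817646) - 908209/4063466 = 4937006*(-1817646) - 908209/4063466 = -8973729207876 - 908209/4063466 = -36464443529411966425/4063466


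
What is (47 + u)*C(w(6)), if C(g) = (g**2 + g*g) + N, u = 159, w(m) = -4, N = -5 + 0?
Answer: 5562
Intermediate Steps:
N = -5
C(g) = -5 + 2*g**2 (C(g) = (g**2 + g*g) - 5 = (g**2 + g**2) - 5 = 2*g**2 - 5 = -5 + 2*g**2)
(47 + u)*C(w(6)) = (47 + 159)*(-5 + 2*(-4)**2) = 206*(-5 + 2*16) = 206*(-5 + 32) = 206*27 = 5562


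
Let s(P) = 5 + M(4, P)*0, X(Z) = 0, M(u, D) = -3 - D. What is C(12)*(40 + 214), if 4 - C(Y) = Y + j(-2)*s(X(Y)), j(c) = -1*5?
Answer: 4318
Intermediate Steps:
j(c) = -5
s(P) = 5 (s(P) = 5 + (-3 - P)*0 = 5 + 0 = 5)
C(Y) = 29 - Y (C(Y) = 4 - (Y - 5*5) = 4 - (Y - 25) = 4 - (-25 + Y) = 4 + (25 - Y) = 29 - Y)
C(12)*(40 + 214) = (29 - 1*12)*(40 + 214) = (29 - 12)*254 = 17*254 = 4318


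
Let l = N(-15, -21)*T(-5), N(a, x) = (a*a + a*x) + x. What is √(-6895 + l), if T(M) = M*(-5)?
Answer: 8*√95 ≈ 77.974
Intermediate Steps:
N(a, x) = x + a² + a*x (N(a, x) = (a² + a*x) + x = x + a² + a*x)
T(M) = -5*M
l = 12975 (l = (-21 + (-15)² - 15*(-21))*(-5*(-5)) = (-21 + 225 + 315)*25 = 519*25 = 12975)
√(-6895 + l) = √(-6895 + 12975) = √6080 = 8*√95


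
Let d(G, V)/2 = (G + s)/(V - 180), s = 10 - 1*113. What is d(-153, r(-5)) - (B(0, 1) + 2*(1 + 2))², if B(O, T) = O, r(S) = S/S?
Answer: -5932/179 ≈ -33.140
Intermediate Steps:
r(S) = 1
s = -103 (s = 10 - 113 = -103)
d(G, V) = 2*(-103 + G)/(-180 + V) (d(G, V) = 2*((G - 103)/(V - 180)) = 2*((-103 + G)/(-180 + V)) = 2*(-103 + G)/(-180 + V))
d(-153, r(-5)) - (B(0, 1) + 2*(1 + 2))² = 2*(-103 - 153)/(-180 + 1) - (0 + 2*(1 + 2))² = 2*(-256)/(-179) - (0 + 2*3)² = 2*(-1/179)*(-256) - (0 + 6)² = 512/179 - 1*6² = 512/179 - 1*36 = 512/179 - 36 = -5932/179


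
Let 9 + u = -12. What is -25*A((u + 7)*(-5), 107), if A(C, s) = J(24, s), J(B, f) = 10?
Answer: -250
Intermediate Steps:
u = -21 (u = -9 - 12 = -21)
A(C, s) = 10
-25*A((u + 7)*(-5), 107) = -25*10 = -250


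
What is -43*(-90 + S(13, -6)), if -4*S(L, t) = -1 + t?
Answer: 15179/4 ≈ 3794.8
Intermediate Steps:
S(L, t) = ¼ - t/4 (S(L, t) = -(-1 + t)/4 = ¼ - t/4)
-43*(-90 + S(13, -6)) = -43*(-90 + (¼ - ¼*(-6))) = -43*(-90 + (¼ + 3/2)) = -43*(-90 + 7/4) = -43*(-353/4) = 15179/4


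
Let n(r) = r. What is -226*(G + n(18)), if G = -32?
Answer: 3164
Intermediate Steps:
-226*(G + n(18)) = -226*(-32 + 18) = -226*(-14) = 3164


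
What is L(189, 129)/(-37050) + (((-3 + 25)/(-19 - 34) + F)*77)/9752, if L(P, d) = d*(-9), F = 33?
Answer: 921156961/3191585800 ≈ 0.28862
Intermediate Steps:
L(P, d) = -9*d
L(189, 129)/(-37050) + (((-3 + 25)/(-19 - 34) + F)*77)/9752 = -9*129/(-37050) + (((-3 + 25)/(-19 - 34) + 33)*77)/9752 = -1161*(-1/37050) + ((22/(-53) + 33)*77)*(1/9752) = 387/12350 + ((22*(-1/53) + 33)*77)*(1/9752) = 387/12350 + ((-22/53 + 33)*77)*(1/9752) = 387/12350 + ((1727/53)*77)*(1/9752) = 387/12350 + (132979/53)*(1/9752) = 387/12350 + 132979/516856 = 921156961/3191585800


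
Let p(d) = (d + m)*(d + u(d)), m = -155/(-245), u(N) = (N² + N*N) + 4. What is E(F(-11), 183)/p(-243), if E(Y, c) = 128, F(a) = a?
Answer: -224/49989053 ≈ -4.4810e-6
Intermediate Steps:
u(N) = 4 + 2*N² (u(N) = (N² + N²) + 4 = 2*N² + 4 = 4 + 2*N²)
m = 31/49 (m = -155*(-1/245) = 31/49 ≈ 0.63265)
p(d) = (31/49 + d)*(4 + d + 2*d²) (p(d) = (d + 31/49)*(d + (4 + 2*d²)) = (31/49 + d)*(4 + d + 2*d²))
E(F(-11), 183)/p(-243) = 128/(124/49 + 2*(-243)³ + (111/49)*(-243)² + (227/49)*(-243)) = 128/(124/49 + 2*(-14348907) + (111/49)*59049 - 55161/49) = 128/(124/49 - 28697814 + 6554439/49 - 55161/49) = 128/(-199956212/7) = 128*(-7/199956212) = -224/49989053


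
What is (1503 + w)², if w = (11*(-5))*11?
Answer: 806404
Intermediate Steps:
w = -605 (w = -55*11 = -605)
(1503 + w)² = (1503 - 605)² = 898² = 806404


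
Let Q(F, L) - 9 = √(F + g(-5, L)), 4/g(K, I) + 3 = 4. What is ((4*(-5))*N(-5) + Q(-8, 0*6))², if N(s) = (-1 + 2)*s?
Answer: 11877 + 436*I ≈ 11877.0 + 436.0*I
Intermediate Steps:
g(K, I) = 4 (g(K, I) = 4/(-3 + 4) = 4/1 = 4*1 = 4)
N(s) = s (N(s) = 1*s = s)
Q(F, L) = 9 + √(4 + F) (Q(F, L) = 9 + √(F + 4) = 9 + √(4 + F))
((4*(-5))*N(-5) + Q(-8, 0*6))² = ((4*(-5))*(-5) + (9 + √(4 - 8)))² = (-20*(-5) + (9 + √(-4)))² = (100 + (9 + 2*I))² = (109 + 2*I)²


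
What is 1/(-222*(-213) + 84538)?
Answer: 1/131824 ≈ 7.5859e-6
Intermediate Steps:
1/(-222*(-213) + 84538) = 1/(47286 + 84538) = 1/131824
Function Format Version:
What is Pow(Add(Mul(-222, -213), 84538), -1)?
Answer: Rational(1, 131824) ≈ 7.5859e-6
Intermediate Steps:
Pow(Add(Mul(-222, -213), 84538), -1) = Pow(Add(47286, 84538), -1) = Pow(131824, -1) = Rational(1, 131824)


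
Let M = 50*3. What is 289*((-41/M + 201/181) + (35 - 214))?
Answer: -1397927969/27150 ≈ -51489.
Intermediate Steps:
M = 150
289*((-41/M + 201/181) + (35 - 214)) = 289*((-41/150 + 201/181) + (35 - 214)) = 289*((-41*1/150 + 201*(1/181)) - 179) = 289*((-41/150 + 201/181) - 179) = 289*(22729/27150 - 179) = 289*(-4837121/27150) = -1397927969/27150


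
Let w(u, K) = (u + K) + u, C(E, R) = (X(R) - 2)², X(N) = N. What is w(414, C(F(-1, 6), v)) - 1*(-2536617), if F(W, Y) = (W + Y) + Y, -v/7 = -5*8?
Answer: 2614729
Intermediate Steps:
v = 280 (v = -(-35)*8 = -7*(-40) = 280)
F(W, Y) = W + 2*Y
C(E, R) = (-2 + R)² (C(E, R) = (R - 2)² = (-2 + R)²)
w(u, K) = K + 2*u (w(u, K) = (K + u) + u = K + 2*u)
w(414, C(F(-1, 6), v)) - 1*(-2536617) = ((-2 + 280)² + 2*414) - 1*(-2536617) = (278² + 828) + 2536617 = (77284 + 828) + 2536617 = 78112 + 2536617 = 2614729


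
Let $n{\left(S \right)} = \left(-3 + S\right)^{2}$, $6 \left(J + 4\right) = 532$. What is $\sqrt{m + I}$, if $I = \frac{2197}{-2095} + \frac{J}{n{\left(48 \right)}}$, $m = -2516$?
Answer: $\frac{i \sqrt{8053413251853}}{56565} \approx 50.17 i$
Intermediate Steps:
$J = \frac{254}{3}$ ($J = -4 + \frac{1}{6} \cdot 532 = -4 + \frac{266}{3} = \frac{254}{3} \approx 84.667$)
$I = - \frac{2562929}{2545425}$ ($I = \frac{2197}{-2095} + \frac{254}{3 \left(-3 + 48\right)^{2}} = 2197 \left(- \frac{1}{2095}\right) + \frac{254}{3 \cdot 45^{2}} = - \frac{2197}{2095} + \frac{254}{3 \cdot 2025} = - \frac{2197}{2095} + \frac{254}{3} \cdot \frac{1}{2025} = - \frac{2197}{2095} + \frac{254}{6075} = - \frac{2562929}{2545425} \approx -1.0069$)
$\sqrt{m + I} = \sqrt{-2516 - \frac{2562929}{2545425}} = \sqrt{- \frac{6406852229}{2545425}} = \frac{i \sqrt{8053413251853}}{56565}$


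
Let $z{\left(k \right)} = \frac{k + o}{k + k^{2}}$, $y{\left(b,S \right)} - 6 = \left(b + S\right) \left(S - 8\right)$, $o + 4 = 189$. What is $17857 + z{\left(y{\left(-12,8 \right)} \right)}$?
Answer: $\frac{750185}{42} \approx 17862.0$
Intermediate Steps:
$o = 185$ ($o = -4 + 189 = 185$)
$y{\left(b,S \right)} = 6 + \left(-8 + S\right) \left(S + b\right)$ ($y{\left(b,S \right)} = 6 + \left(b + S\right) \left(S - 8\right) = 6 + \left(S + b\right) \left(-8 + S\right) = 6 + \left(-8 + S\right) \left(S + b\right)$)
$z{\left(k \right)} = \frac{185 + k}{k + k^{2}}$ ($z{\left(k \right)} = \frac{k + 185}{k + k^{2}} = \frac{185 + k}{k + k^{2}}$)
$17857 + z{\left(y{\left(-12,8 \right)} \right)} = 17857 + \frac{185 + \left(6 + 8^{2} - 64 - -96 + 8 \left(-12\right)\right)}{\left(6 + 8^{2} - 64 - -96 + 8 \left(-12\right)\right) \left(1 + \left(6 + 8^{2} - 64 - -96 + 8 \left(-12\right)\right)\right)} = 17857 + \frac{185 + \left(6 + 64 - 64 + 96 - 96\right)}{\left(6 + 64 - 64 + 96 - 96\right) \left(1 + \left(6 + 64 - 64 + 96 - 96\right)\right)} = 17857 + \frac{185 + 6}{6 \left(1 + 6\right)} = 17857 + \frac{1}{6} \cdot \frac{1}{7} \cdot 191 = 17857 + \frac{191}{42} = \frac{750185}{42}$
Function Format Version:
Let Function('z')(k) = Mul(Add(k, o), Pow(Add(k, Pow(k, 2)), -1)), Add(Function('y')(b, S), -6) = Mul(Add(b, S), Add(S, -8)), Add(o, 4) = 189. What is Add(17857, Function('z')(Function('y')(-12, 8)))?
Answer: Rational(750185, 42) ≈ 17862.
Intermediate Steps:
o = 185 (o = Add(-4, 189) = 185)
Function('y')(b, S) = Add(6, Mul(Add(-8, S), Add(S, b))) (Function('y')(b, S) = Add(6, Mul(Add(b, S), Add(S, -8))) = Add(6, Mul(Add(S, b), Add(-8, S))) = Add(6, Mul(Add(-8, S), Add(S, b))))
Function('z')(k) = Mul(Pow(Add(k, Pow(k, 2)), -1), Add(185, k)) (Function('z')(k) = Mul(Add(k, 185), Pow(Add(k, Pow(k, 2)), -1)) = Mul(Add(185, k), Pow(Add(k, Pow(k, 2)), -1)) = Mul(Pow(Add(k, Pow(k, 2)), -1), Add(185, k)))
Add(17857, Function('z')(Function('y')(-12, 8))) = Add(17857, Mul(Pow(Add(6, Pow(8, 2), Mul(-8, 8), Mul(-8, -12), Mul(8, -12)), -1), Pow(Add(1, Add(6, Pow(8, 2), Mul(-8, 8), Mul(-8, -12), Mul(8, -12))), -1), Add(185, Add(6, Pow(8, 2), Mul(-8, 8), Mul(-8, -12), Mul(8, -12))))) = Add(17857, Mul(Pow(Add(6, 64, -64, 96, -96), -1), Pow(Add(1, Add(6, 64, -64, 96, -96)), -1), Add(185, Add(6, 64, -64, 96, -96)))) = Add(17857, Mul(Pow(6, -1), Pow(Add(1, 6), -1), Add(185, 6))) = Add(17857, Mul(Rational(1, 6), Pow(7, -1), 191)) = Add(17857, Mul(Rational(1, 6), Rational(1, 7), 191)) = Add(17857, Rational(191, 42)) = Rational(750185, 42)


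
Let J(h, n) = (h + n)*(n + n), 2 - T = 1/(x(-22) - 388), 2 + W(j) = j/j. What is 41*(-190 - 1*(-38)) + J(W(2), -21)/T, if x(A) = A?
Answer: -4737632/821 ≈ -5770.6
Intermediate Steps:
W(j) = -1 (W(j) = -2 + j/j = -2 + 1 = -1)
T = 821/410 (T = 2 - 1/(-22 - 388) = 2 - 1/(-410) = 2 - 1*(-1/410) = 2 + 1/410 = 821/410 ≈ 2.0024)
J(h, n) = 2*n*(h + n) (J(h, n) = (h + n)*(2*n) = 2*n*(h + n))
41*(-190 - 1*(-38)) + J(W(2), -21)/T = 41*(-190 - 1*(-38)) + (2*(-21)*(-1 - 21))/(821/410) = 41*(-190 + 38) + (2*(-21)*(-22))*(410/821) = 41*(-152) + 924*(410/821) = -6232 + 378840/821 = -4737632/821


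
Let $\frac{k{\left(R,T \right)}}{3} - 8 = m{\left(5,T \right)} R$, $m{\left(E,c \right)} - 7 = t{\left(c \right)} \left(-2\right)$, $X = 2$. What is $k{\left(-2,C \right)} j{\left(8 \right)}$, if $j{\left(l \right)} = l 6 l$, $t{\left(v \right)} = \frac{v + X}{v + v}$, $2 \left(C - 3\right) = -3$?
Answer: $-1536$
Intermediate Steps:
$C = \frac{3}{2}$ ($C = 3 + \frac{1}{2} \left(-3\right) = 3 - \frac{3}{2} = \frac{3}{2} \approx 1.5$)
$t{\left(v \right)} = \frac{2 + v}{2 v}$ ($t{\left(v \right)} = \frac{v + 2}{v + v} = \frac{2 + v}{2 v}$)
$m{\left(E,c \right)} = 7 - \frac{2 + c}{c}$ ($m{\left(E,c \right)} = 7 + \frac{2 + c}{2 c} \left(-2\right) = 7 - \frac{2 + c}{c}$)
$k{\left(R,T \right)} = 24 + 3 R \left(6 - \frac{2}{T}\right)$ ($k{\left(R,T \right)} = 24 + 3 \left(6 - \frac{2}{T}\right) R = 24 + 3 R \left(6 - \frac{2}{T}\right)$)
$j{\left(l \right)} = 6 l^{2}$ ($j{\left(l \right)} = 6 l l = 6 l^{2}$)
$k{\left(-2,C \right)} j{\left(8 \right)} = \left(24 + 18 \left(-2\right) - - \frac{12}{\frac{3}{2}}\right) 6 \cdot 8^{2} = \left(24 - 36 - \left(-12\right) \frac{2}{3}\right) 6 \cdot 64 = \left(24 - 36 + 8\right) 384 = \left(-4\right) 384 = -1536$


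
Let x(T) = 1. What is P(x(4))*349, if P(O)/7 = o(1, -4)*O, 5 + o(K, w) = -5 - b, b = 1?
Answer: -26873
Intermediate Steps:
o(K, w) = -11 (o(K, w) = -5 + (-5 - 1*1) = -5 + (-5 - 1) = -5 - 6 = -11)
P(O) = -77*O (P(O) = 7*(-11*O) = -77*O)
P(x(4))*349 = -77*1*349 = -77*349 = -26873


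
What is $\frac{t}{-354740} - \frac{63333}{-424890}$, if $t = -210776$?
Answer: $\frac{622352017}{837363770} \approx 0.74323$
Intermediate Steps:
$\frac{t}{-354740} - \frac{63333}{-424890} = - \frac{210776}{-354740} - \frac{63333}{-424890} = \left(-210776\right) \left(- \frac{1}{354740}\right) - - \frac{7037}{47210} = \frac{52694}{88685} + \frac{7037}{47210} = \frac{622352017}{837363770}$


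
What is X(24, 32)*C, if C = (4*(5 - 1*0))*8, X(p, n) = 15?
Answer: 2400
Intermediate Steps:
C = 160 (C = (4*(5 + 0))*8 = (4*5)*8 = 20*8 = 160)
X(24, 32)*C = 15*160 = 2400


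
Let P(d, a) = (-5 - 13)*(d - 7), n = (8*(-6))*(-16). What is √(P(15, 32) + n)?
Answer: 4*√39 ≈ 24.980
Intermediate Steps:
n = 768 (n = -48*(-16) = 768)
P(d, a) = 126 - 18*d (P(d, a) = -18*(-7 + d) = 126 - 18*d)
√(P(15, 32) + n) = √((126 - 18*15) + 768) = √((126 - 270) + 768) = √(-144 + 768) = √624 = 4*√39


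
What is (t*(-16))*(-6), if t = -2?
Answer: -192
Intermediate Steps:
(t*(-16))*(-6) = -2*(-16)*(-6) = 32*(-6) = -192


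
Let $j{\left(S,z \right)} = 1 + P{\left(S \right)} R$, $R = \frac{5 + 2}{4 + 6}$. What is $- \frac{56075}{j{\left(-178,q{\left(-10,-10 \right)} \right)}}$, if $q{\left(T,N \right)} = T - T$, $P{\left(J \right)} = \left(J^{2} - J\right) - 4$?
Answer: $- \frac{280375}{111508} \approx -2.5144$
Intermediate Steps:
$P{\left(J \right)} = -4 + J^{2} - J$
$R = \frac{7}{10} \approx 0.7$
$q{\left(T,N \right)} = 0$
$j{\left(S,z \right)} = - \frac{9}{5} - \frac{7 S}{10} + \frac{7 S^{2}}{10}$ ($j{\left(S,z \right)} = 1 + \left(-4 + S^{2} - S\right) \frac{7}{10} = 1 - \left(\frac{14}{5} - \frac{7 S^{2}}{10} + \frac{7 S}{10}\right) = - \frac{9}{5} - \frac{7 S}{10} + \frac{7 S^{2}}{10}$)
$- \frac{56075}{j{\left(-178,q{\left(-10,-10 \right)} \right)}} = - \frac{56075}{- \frac{9}{5} - - \frac{623}{5} + \frac{7 \left(-178\right)^{2}}{10}} = - \frac{56075}{- \frac{9}{5} + \frac{623}{5} + \frac{7}{10} \cdot 31684} = - \frac{56075}{- \frac{9}{5} + \frac{623}{5} + \frac{110894}{5}} = - \frac{56075}{\frac{111508}{5}} = \left(-56075\right) \frac{5}{111508} = - \frac{280375}{111508}$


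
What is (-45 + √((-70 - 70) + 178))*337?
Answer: -15165 + 337*√38 ≈ -13088.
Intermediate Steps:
(-45 + √((-70 - 70) + 178))*337 = (-45 + √(-140 + 178))*337 = (-45 + √38)*337 = -15165 + 337*√38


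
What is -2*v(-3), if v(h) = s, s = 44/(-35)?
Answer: 88/35 ≈ 2.5143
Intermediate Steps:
s = -44/35 (s = 44*(-1/35) = -44/35 ≈ -1.2571)
v(h) = -44/35
-2*v(-3) = -2*(-44/35) = 88/35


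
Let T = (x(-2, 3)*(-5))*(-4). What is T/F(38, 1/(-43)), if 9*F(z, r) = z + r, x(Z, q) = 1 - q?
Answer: -15480/1633 ≈ -9.4795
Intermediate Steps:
F(z, r) = r/9 + z/9 (F(z, r) = (z + r)/9 = (r + z)/9 = r/9 + z/9)
T = -40 (T = ((1 - 1*3)*(-5))*(-4) = ((1 - 3)*(-5))*(-4) = -2*(-5)*(-4) = 10*(-4) = -40)
T/F(38, 1/(-43)) = -40/((1/9)/(-43) + (1/9)*38) = -40/((1/9)*(-1/43) + 38/9) = -40/(-1/387 + 38/9) = -40/(1633/387) = (387/1633)*(-40) = -15480/1633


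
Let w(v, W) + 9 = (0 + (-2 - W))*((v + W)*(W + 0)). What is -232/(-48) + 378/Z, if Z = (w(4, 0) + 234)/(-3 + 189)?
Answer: 47597/150 ≈ 317.31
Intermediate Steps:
w(v, W) = -9 + W*(-2 - W)*(W + v) (w(v, W) = -9 + (0 + (-2 - W))*((v + W)*(W + 0)) = -9 + (-2 - W)*((W + v)*W) = -9 + (-2 - W)*(W*(W + v)) = -9 + W*(-2 - W)*(W + v))
Z = 75/62 (Z = ((-9 - 1*0**3 - 2*0**2 - 1*4*0**2 - 2*0*4) + 234)/(-3 + 189) = ((-9 - 1*0 - 2*0 - 1*4*0 + 0) + 234)/186 = ((-9 + 0 + 0 + 0 + 0) + 234)*(1/186) = (-9 + 234)*(1/186) = 225*(1/186) = 75/62 ≈ 1.2097)
-232/(-48) + 378/Z = -232/(-48) + 378/(75/62) = -232*(-1/48) + 378*(62/75) = 29/6 + 7812/25 = 47597/150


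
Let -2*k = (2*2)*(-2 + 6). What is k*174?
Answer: -1392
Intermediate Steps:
k = -8 (k = -2*2*(-2 + 6)/2 = -2*4 = -½*16 = -8)
k*174 = -8*174 = -1392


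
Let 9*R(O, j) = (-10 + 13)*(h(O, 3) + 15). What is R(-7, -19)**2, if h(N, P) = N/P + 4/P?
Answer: 196/9 ≈ 21.778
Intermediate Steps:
h(N, P) = 4/P + N/P
R(O, j) = 49/9 + O/9 (R(O, j) = ((-10 + 13)*((4 + O)/3 + 15))/9 = (3*((4 + O)/3 + 15))/9 = (3*((4/3 + O/3) + 15))/9 = (3*(49/3 + O/3))/9 = (49 + O)/9 = 49/9 + O/9)
R(-7, -19)**2 = (49/9 + (1/9)*(-7))**2 = (49/9 - 7/9)**2 = (14/3)**2 = 196/9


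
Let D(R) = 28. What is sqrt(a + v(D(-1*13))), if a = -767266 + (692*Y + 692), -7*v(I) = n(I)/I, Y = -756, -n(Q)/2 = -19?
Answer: I*sqrt(252786334)/14 ≈ 1135.7*I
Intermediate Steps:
n(Q) = 38 (n(Q) = -2*(-19) = 38)
v(I) = -38/(7*I)
a = -1289726 (a = -767266 + (692*(-756) + 692) = -767266 + (-523152 + 692) = -767266 - 522460 = -1289726)
sqrt(a + v(D(-1*13))) = sqrt(-1289726 - 38/7/28) = sqrt(-1289726 - 38/7*1/28) = sqrt(-1289726 - 19/98) = sqrt(-126393167/98) = I*sqrt(252786334)/14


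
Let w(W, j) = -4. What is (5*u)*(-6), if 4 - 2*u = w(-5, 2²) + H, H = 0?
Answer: -120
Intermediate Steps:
u = 4 (u = 2 - (-4 + 0)/2 = 2 - ½*(-4) = 2 + 2 = 4)
(5*u)*(-6) = (5*4)*(-6) = 20*(-6) = -120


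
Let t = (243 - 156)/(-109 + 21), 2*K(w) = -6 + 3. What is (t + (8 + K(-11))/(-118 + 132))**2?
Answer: 104329/379456 ≈ 0.27494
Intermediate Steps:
K(w) = -3/2 (K(w) = (-6 + 3)/2 = (1/2)*(-3) = -3/2)
t = -87/88 (t = 87/(-88) = 87*(-1/88) = -87/88 ≈ -0.98864)
(t + (8 + K(-11))/(-118 + 132))**2 = (-87/88 + (8 - 3/2)/(-118 + 132))**2 = (-87/88 + (13/2)/14)**2 = (-87/88 + (13/2)*(1/14))**2 = (-87/88 + 13/28)**2 = (-323/616)**2 = 104329/379456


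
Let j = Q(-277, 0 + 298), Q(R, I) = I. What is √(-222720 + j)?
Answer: I*√222422 ≈ 471.62*I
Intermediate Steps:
j = 298 (j = 0 + 298 = 298)
√(-222720 + j) = √(-222720 + 298) = √(-222422) = I*√222422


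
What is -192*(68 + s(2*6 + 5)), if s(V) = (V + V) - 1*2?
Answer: -19200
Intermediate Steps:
s(V) = -2 + 2*V (s(V) = 2*V - 2 = -2 + 2*V)
-192*(68 + s(2*6 + 5)) = -192*(68 + (-2 + 2*(2*6 + 5))) = -192*(68 + (-2 + 2*(12 + 5))) = -192*(68 + (-2 + 2*17)) = -192*(68 + (-2 + 34)) = -192*(68 + 32) = -192*100 = -19200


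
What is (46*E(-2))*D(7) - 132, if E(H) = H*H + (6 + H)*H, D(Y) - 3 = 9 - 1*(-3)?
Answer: -2892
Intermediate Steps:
D(Y) = 15 (D(Y) = 3 + (9 - 1*(-3)) = 3 + (9 + 3) = 3 + 12 = 15)
E(H) = H² + H*(6 + H)
(46*E(-2))*D(7) - 132 = (46*(2*(-2)*(3 - 2)))*15 - 132 = (46*(2*(-2)*1))*15 - 132 = (46*(-4))*15 - 132 = -184*15 - 132 = -2760 - 132 = -2892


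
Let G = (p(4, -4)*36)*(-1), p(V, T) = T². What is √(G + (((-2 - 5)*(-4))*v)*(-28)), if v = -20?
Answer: 16*√59 ≈ 122.90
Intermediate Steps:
G = -576 (G = ((-4)²*36)*(-1) = (16*36)*(-1) = 576*(-1) = -576)
√(G + (((-2 - 5)*(-4))*v)*(-28)) = √(-576 + (((-2 - 5)*(-4))*(-20))*(-28)) = √(-576 + (-7*(-4)*(-20))*(-28)) = √(-576 + (28*(-20))*(-28)) = √(-576 - 560*(-28)) = √(-576 + 15680) = √15104 = 16*√59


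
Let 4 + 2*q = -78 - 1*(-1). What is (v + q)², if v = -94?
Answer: 72361/4 ≈ 18090.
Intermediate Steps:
q = -81/2 (q = -2 + (-78 - 1*(-1))/2 = -2 + (-78 + 1)/2 = -2 + (½)*(-77) = -2 - 77/2 = -81/2 ≈ -40.500)
(v + q)² = (-94 - 81/2)² = (-269/2)² = 72361/4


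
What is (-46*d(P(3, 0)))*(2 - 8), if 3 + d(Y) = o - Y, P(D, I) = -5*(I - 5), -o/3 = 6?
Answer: -12696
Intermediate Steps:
o = -18 (o = -3*6 = -18)
P(D, I) = 25 - 5*I (P(D, I) = -5*(-5 + I) = 25 - 5*I)
d(Y) = -21 - Y (d(Y) = -3 + (-18 - Y) = -21 - Y)
(-46*d(P(3, 0)))*(2 - 8) = (-46*(-21 - (25 - 5*0)))*(2 - 8) = -46*(-21 - (25 + 0))*(-6) = -46*(-21 - 1*25)*(-6) = -46*(-21 - 25)*(-6) = -46*(-46)*(-6) = 2116*(-6) = -12696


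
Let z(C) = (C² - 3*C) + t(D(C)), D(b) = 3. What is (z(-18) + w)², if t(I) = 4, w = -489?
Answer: 11449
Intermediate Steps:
z(C) = 4 + C² - 3*C (z(C) = (C² - 3*C) + 4 = 4 + C² - 3*C)
(z(-18) + w)² = ((4 + (-18)² - 3*(-18)) - 489)² = ((4 + 324 + 54) - 489)² = (382 - 489)² = (-107)² = 11449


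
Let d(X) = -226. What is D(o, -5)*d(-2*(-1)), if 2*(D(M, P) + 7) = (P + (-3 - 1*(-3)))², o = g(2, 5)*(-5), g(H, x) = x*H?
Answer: -1243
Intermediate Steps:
g(H, x) = H*x
o = -50 (o = (2*5)*(-5) = 10*(-5) = -50)
D(M, P) = -7 + P²/2 (D(M, P) = -7 + (P + (-3 - 1*(-3)))²/2 = -7 + (P + (-3 + 3))²/2 = -7 + (P + 0)²/2 = -7 + P²/2)
D(o, -5)*d(-2*(-1)) = (-7 + (½)*(-5)²)*(-226) = (-7 + (½)*25)*(-226) = (-7 + 25/2)*(-226) = (11/2)*(-226) = -1243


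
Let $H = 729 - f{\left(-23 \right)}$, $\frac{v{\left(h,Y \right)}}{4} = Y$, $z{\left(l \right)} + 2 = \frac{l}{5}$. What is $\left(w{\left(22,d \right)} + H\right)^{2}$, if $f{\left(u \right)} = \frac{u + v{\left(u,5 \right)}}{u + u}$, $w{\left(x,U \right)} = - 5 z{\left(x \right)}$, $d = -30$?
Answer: $\frac{1087614441}{2116} \approx 5.14 \cdot 10^{5}$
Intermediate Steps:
$z{\left(l \right)} = -2 + \frac{l}{5}$
$v{\left(h,Y \right)} = 4 Y$
$w{\left(x,U \right)} = 10 - x$ ($w{\left(x,U \right)} = - 5 \left(-2 + \frac{x}{5}\right) = 10 - x$)
$f{\left(u \right)} = \frac{20 + u}{2 u}$ ($f{\left(u \right)} = \frac{u + 4 \cdot 5}{u + u} = \frac{u + 20}{2 u} = \left(20 + u\right) \frac{1}{2 u} = \frac{20 + u}{2 u}$)
$H = \frac{33531}{46}$ ($H = 729 - \frac{20 - 23}{2 \left(-23\right)} = 729 - \frac{1}{2} \left(- \frac{1}{23}\right) \left(-3\right) = 729 - \frac{3}{46} = \frac{33531}{46} \approx 728.93$)
$\left(w{\left(22,d \right)} + H\right)^{2} = \left(\left(10 - 22\right) + \frac{33531}{46}\right)^{2} = \left(-12 + \frac{33531}{46}\right)^{2} = \left(\frac{32979}{46}\right)^{2} = \frac{1087614441}{2116}$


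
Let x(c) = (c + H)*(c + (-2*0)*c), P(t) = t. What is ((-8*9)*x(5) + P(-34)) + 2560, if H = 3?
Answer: -354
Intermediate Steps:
x(c) = c*(3 + c) (x(c) = (c + 3)*(c + (-2*0)*c) = (3 + c)*(c + 0*c) = (3 + c)*(c + 0) = (3 + c)*c = c*(3 + c))
((-8*9)*x(5) + P(-34)) + 2560 = ((-8*9)*(5*(3 + 5)) - 34) + 2560 = (-360*8 - 34) + 2560 = (-72*40 - 34) + 2560 = (-2880 - 34) + 2560 = -2914 + 2560 = -354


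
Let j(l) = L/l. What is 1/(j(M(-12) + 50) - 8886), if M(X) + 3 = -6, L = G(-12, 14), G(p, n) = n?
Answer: -41/364312 ≈ -0.00011254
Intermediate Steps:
L = 14
M(X) = -9 (M(X) = -3 - 6 = -9)
j(l) = 14/l
1/(j(M(-12) + 50) - 8886) = 1/(14/(-9 + 50) - 8886) = 1/(14/41 - 8886) = 1/(-364312/41) = -41/364312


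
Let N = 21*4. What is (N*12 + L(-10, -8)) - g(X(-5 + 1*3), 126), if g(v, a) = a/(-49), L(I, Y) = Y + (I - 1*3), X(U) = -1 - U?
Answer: 6927/7 ≈ 989.57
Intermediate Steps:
L(I, Y) = -3 + I + Y (L(I, Y) = Y + (I - 3) = Y + (-3 + I) = -3 + I + Y)
g(v, a) = -a/49 (g(v, a) = a*(-1/49) = -a/49)
N = 84
(N*12 + L(-10, -8)) - g(X(-5 + 1*3), 126) = (84*12 + (-3 - 10 - 8)) - (-1)*126/49 = (1008 - 21) - 1*(-18/7) = 987 + 18/7 = 6927/7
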